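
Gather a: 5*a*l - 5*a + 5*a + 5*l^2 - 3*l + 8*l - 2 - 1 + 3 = 5*a*l + 5*l^2 + 5*l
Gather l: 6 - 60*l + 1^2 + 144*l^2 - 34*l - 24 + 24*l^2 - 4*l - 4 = 168*l^2 - 98*l - 21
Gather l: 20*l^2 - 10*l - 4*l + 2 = 20*l^2 - 14*l + 2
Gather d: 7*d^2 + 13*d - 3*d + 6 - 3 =7*d^2 + 10*d + 3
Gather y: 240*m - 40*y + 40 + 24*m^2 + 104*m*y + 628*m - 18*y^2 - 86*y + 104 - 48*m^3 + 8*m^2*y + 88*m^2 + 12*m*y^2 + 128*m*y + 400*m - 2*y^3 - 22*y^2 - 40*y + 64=-48*m^3 + 112*m^2 + 1268*m - 2*y^3 + y^2*(12*m - 40) + y*(8*m^2 + 232*m - 166) + 208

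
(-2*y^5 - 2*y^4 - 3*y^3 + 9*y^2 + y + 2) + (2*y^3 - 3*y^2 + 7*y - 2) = -2*y^5 - 2*y^4 - y^3 + 6*y^2 + 8*y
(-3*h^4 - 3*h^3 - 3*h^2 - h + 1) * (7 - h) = 3*h^5 - 18*h^4 - 18*h^3 - 20*h^2 - 8*h + 7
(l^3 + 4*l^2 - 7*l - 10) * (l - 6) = l^4 - 2*l^3 - 31*l^2 + 32*l + 60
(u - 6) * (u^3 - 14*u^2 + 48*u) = u^4 - 20*u^3 + 132*u^2 - 288*u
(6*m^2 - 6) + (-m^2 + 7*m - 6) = 5*m^2 + 7*m - 12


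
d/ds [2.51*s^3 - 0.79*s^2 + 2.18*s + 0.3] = 7.53*s^2 - 1.58*s + 2.18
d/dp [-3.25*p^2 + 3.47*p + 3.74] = 3.47 - 6.5*p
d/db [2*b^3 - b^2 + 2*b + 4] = 6*b^2 - 2*b + 2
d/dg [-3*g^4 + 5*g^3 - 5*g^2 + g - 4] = -12*g^3 + 15*g^2 - 10*g + 1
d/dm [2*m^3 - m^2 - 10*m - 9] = 6*m^2 - 2*m - 10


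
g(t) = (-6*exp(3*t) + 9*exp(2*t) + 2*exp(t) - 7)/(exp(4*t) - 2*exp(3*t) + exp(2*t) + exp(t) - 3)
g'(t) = (-18*exp(3*t) + 18*exp(2*t) + 2*exp(t))/(exp(4*t) - 2*exp(3*t) + exp(2*t) + exp(t) - 3) + (-6*exp(3*t) + 9*exp(2*t) + 2*exp(t) - 7)*(-4*exp(4*t) + 6*exp(3*t) - 2*exp(2*t) - exp(t))/(exp(4*t) - 2*exp(3*t) + exp(2*t) + exp(t) - 3)^2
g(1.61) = -1.30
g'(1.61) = 1.38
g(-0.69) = 1.84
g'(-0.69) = -0.96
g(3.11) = -0.27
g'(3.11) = 0.28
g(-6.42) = 2.33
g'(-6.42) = 0.00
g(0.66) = -5.85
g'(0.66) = 31.55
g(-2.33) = 2.32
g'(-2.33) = -0.03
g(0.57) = -13.84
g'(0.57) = 250.02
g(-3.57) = 2.33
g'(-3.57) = -0.00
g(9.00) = 0.00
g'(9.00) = 0.00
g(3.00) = -0.31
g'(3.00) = 0.31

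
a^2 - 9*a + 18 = (a - 6)*(a - 3)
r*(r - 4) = r^2 - 4*r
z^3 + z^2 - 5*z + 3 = (z - 1)^2*(z + 3)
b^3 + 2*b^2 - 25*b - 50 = (b - 5)*(b + 2)*(b + 5)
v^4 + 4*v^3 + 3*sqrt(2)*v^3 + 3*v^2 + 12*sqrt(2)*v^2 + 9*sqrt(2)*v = v*(v + 1)*(v + 3)*(v + 3*sqrt(2))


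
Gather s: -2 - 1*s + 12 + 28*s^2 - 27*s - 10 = 28*s^2 - 28*s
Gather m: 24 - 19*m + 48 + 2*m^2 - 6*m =2*m^2 - 25*m + 72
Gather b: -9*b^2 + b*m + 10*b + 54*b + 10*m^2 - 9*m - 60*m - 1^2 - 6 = -9*b^2 + b*(m + 64) + 10*m^2 - 69*m - 7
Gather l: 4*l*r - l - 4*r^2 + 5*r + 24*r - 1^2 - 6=l*(4*r - 1) - 4*r^2 + 29*r - 7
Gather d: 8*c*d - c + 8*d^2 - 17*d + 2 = -c + 8*d^2 + d*(8*c - 17) + 2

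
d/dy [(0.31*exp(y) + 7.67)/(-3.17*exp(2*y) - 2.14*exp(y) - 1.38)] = (0.9827*exp(2*y) + 48.6278*exp(y) + 15.986)*exp(y)/(10.0489*exp(4*y) + 13.5676*exp(3*y) + 13.3288*exp(2*y) + 5.9064*exp(y) + 1.9044)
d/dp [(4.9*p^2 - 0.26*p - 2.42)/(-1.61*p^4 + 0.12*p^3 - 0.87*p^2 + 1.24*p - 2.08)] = (15.778*p^5 - 1.8438*p^4 - 15.5224*p^3 + 6.721*p^2 - 24.5948*p + 3.5416)/(2.5921*p^8 - 0.3864*p^7 + 2.8158*p^6 - 4.2016*p^5 + 7.7521*p^4 - 2.6568*p^3 + 5.1568*p^2 - 5.1584*p + 4.3264)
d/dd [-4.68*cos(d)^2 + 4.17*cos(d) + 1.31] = (9.36*cos(d) - 4.17)*sin(d)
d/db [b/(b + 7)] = 7/(b + 7)^2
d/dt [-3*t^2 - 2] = -6*t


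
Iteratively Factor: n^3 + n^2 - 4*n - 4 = (n + 2)*(n^2 - n - 2) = (n - 2)*(n + 2)*(n + 1)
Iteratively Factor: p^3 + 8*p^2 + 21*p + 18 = (p + 3)*(p^2 + 5*p + 6) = (p + 2)*(p + 3)*(p + 3)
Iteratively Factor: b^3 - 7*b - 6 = (b - 3)*(b^2 + 3*b + 2) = (b - 3)*(b + 2)*(b + 1)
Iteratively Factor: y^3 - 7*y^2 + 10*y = (y)*(y^2 - 7*y + 10) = y*(y - 5)*(y - 2)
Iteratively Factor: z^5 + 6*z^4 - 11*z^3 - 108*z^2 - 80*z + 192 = (z - 1)*(z^4 + 7*z^3 - 4*z^2 - 112*z - 192) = (z - 1)*(z + 4)*(z^3 + 3*z^2 - 16*z - 48) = (z - 4)*(z - 1)*(z + 4)*(z^2 + 7*z + 12) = (z - 4)*(z - 1)*(z + 4)^2*(z + 3)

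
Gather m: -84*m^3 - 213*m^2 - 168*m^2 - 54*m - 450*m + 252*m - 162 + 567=-84*m^3 - 381*m^2 - 252*m + 405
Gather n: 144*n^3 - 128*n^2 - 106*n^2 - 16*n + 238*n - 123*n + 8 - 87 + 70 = 144*n^3 - 234*n^2 + 99*n - 9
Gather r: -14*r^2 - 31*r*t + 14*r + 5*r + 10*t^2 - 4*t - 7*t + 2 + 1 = -14*r^2 + r*(19 - 31*t) + 10*t^2 - 11*t + 3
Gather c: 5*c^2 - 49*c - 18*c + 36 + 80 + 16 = 5*c^2 - 67*c + 132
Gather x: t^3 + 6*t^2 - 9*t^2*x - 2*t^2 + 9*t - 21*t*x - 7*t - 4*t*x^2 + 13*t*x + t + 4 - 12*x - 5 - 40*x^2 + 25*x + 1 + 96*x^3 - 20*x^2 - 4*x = t^3 + 4*t^2 + 3*t + 96*x^3 + x^2*(-4*t - 60) + x*(-9*t^2 - 8*t + 9)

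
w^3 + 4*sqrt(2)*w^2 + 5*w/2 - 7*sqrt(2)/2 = (w - sqrt(2)/2)*(w + sqrt(2))*(w + 7*sqrt(2)/2)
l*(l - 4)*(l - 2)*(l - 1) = l^4 - 7*l^3 + 14*l^2 - 8*l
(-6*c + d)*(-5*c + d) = 30*c^2 - 11*c*d + d^2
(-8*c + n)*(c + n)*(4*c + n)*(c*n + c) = -32*c^4*n - 32*c^4 - 36*c^3*n^2 - 36*c^3*n - 3*c^2*n^3 - 3*c^2*n^2 + c*n^4 + c*n^3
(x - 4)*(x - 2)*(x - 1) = x^3 - 7*x^2 + 14*x - 8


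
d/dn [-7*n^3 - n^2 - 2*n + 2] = -21*n^2 - 2*n - 2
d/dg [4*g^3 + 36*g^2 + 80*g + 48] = 12*g^2 + 72*g + 80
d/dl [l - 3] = 1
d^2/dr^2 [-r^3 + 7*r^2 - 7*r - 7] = 14 - 6*r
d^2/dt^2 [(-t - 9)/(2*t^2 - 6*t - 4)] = (3*(t + 2)*(-t^2 + 3*t + 2) + (t + 9)*(2*t - 3)^2)/(-t^2 + 3*t + 2)^3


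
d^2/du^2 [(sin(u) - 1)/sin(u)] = (sin(u)^2 - 2)/sin(u)^3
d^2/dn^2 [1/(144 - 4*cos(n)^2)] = (2*sin(n)^4 - 73*sin(n)^2 + 35)/(2*(cos(n)^2 - 36)^3)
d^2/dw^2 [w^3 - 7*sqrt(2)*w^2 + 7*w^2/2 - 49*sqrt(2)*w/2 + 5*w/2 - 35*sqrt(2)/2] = 6*w - 14*sqrt(2) + 7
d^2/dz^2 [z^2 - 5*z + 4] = 2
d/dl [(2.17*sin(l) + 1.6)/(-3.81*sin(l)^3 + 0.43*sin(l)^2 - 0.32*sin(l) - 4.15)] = (16.5354*sin(l)^3 + 17.3549*sin(l)^2 - 1.376*sin(l) - 8.4935)*cos(l)/(14.5161*sin(l)^6 - 3.2766*sin(l)^5 + 2.6233*sin(l)^4 + 31.3478*sin(l)^3 - 3.4666*sin(l)^2 + 2.656*sin(l) + 17.2225)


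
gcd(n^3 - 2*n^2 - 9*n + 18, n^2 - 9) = n^2 - 9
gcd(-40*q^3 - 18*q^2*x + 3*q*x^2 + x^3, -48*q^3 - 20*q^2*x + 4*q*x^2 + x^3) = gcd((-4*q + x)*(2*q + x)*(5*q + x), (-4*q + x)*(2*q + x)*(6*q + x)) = -8*q^2 - 2*q*x + x^2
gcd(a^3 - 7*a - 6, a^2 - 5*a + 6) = a - 3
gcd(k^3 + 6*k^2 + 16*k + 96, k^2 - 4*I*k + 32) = k + 4*I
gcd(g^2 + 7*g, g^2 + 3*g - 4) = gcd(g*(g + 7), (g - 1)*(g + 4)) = 1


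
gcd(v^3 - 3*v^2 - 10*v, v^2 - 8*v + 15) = v - 5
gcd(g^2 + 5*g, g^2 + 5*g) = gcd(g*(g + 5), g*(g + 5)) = g^2 + 5*g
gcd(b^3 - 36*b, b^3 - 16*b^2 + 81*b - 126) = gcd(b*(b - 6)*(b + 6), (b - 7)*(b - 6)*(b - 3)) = b - 6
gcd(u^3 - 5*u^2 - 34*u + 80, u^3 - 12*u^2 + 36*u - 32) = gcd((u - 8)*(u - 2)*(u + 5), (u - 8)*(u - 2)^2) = u^2 - 10*u + 16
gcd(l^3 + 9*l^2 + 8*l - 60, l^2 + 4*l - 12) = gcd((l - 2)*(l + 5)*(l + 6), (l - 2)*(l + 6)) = l^2 + 4*l - 12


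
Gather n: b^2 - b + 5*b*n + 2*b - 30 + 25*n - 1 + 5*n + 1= b^2 + b + n*(5*b + 30) - 30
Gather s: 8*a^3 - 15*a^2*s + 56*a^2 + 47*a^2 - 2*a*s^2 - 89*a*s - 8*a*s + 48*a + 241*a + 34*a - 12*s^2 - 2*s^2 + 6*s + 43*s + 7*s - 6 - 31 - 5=8*a^3 + 103*a^2 + 323*a + s^2*(-2*a - 14) + s*(-15*a^2 - 97*a + 56) - 42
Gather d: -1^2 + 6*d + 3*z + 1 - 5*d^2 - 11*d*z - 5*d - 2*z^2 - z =-5*d^2 + d*(1 - 11*z) - 2*z^2 + 2*z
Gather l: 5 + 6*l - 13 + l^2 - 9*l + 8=l^2 - 3*l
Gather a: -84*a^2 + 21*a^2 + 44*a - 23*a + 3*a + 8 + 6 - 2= -63*a^2 + 24*a + 12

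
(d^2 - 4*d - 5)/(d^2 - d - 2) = (d - 5)/(d - 2)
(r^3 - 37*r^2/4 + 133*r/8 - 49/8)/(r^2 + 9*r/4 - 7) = (2*r^2 - 15*r + 7)/(2*(r + 4))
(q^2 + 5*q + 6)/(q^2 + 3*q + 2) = (q + 3)/(q + 1)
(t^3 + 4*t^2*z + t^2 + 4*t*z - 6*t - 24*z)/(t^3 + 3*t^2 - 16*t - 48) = (t^2 + 4*t*z - 2*t - 8*z)/(t^2 - 16)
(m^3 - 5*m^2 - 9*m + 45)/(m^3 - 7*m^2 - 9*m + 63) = (m - 5)/(m - 7)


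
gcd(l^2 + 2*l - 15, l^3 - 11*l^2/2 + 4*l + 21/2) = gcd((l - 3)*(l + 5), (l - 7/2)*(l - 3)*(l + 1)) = l - 3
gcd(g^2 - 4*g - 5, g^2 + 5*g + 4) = g + 1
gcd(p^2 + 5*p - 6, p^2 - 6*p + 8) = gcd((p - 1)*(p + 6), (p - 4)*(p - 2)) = 1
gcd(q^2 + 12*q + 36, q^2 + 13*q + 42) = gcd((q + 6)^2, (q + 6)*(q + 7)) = q + 6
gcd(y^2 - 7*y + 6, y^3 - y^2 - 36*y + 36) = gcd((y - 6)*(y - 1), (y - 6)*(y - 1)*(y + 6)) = y^2 - 7*y + 6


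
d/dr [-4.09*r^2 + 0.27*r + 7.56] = 0.27 - 8.18*r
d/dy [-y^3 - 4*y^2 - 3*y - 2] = -3*y^2 - 8*y - 3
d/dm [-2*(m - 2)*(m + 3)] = -4*m - 2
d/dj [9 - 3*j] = -3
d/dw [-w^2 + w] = 1 - 2*w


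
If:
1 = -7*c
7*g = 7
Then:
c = -1/7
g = 1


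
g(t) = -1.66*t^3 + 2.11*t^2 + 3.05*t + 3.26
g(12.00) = -2524.78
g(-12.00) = 3138.98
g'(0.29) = 3.85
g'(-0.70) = -2.34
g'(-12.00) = -764.71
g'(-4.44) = -113.86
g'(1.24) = 0.63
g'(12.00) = -663.43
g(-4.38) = 169.87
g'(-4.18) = -101.60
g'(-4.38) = -110.97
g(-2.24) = 25.67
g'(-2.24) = -31.39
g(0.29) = 4.28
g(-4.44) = 176.61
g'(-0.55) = -0.78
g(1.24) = 7.12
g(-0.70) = 2.73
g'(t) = -4.98*t^2 + 4.22*t + 3.05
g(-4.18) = 148.62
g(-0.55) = 2.50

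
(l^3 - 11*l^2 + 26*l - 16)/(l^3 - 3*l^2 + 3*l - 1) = (l^2 - 10*l + 16)/(l^2 - 2*l + 1)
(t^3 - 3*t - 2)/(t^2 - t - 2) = t + 1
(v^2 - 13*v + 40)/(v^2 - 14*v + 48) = (v - 5)/(v - 6)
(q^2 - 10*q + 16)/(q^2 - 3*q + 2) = (q - 8)/(q - 1)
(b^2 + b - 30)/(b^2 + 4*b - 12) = (b - 5)/(b - 2)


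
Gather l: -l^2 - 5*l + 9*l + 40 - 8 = -l^2 + 4*l + 32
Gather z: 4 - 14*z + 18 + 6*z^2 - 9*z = 6*z^2 - 23*z + 22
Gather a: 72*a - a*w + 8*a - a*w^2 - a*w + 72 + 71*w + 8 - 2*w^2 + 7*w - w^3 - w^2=a*(-w^2 - 2*w + 80) - w^3 - 3*w^2 + 78*w + 80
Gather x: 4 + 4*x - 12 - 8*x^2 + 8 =-8*x^2 + 4*x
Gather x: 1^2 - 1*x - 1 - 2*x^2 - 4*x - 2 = -2*x^2 - 5*x - 2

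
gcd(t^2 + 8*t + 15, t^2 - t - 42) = 1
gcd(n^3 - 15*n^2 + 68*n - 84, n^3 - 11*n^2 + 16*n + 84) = n^2 - 13*n + 42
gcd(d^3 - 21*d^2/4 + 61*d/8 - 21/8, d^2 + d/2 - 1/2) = d - 1/2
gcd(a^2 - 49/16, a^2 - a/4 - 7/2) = a + 7/4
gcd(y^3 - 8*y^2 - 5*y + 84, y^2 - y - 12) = y^2 - y - 12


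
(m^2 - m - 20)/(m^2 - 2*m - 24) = (m - 5)/(m - 6)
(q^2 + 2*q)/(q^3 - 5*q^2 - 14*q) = 1/(q - 7)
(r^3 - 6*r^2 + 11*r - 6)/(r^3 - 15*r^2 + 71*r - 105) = (r^2 - 3*r + 2)/(r^2 - 12*r + 35)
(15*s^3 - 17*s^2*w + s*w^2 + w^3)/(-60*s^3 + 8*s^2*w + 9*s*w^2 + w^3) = (-3*s^2 + 4*s*w - w^2)/(12*s^2 - 4*s*w - w^2)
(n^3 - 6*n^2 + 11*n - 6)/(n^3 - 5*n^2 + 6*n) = (n - 1)/n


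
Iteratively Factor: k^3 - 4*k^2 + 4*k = (k)*(k^2 - 4*k + 4) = k*(k - 2)*(k - 2)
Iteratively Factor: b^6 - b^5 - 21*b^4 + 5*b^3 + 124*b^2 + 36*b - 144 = (b - 1)*(b^5 - 21*b^3 - 16*b^2 + 108*b + 144) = (b - 1)*(b + 2)*(b^4 - 2*b^3 - 17*b^2 + 18*b + 72) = (b - 1)*(b + 2)*(b + 3)*(b^3 - 5*b^2 - 2*b + 24) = (b - 3)*(b - 1)*(b + 2)*(b + 3)*(b^2 - 2*b - 8) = (b - 4)*(b - 3)*(b - 1)*(b + 2)*(b + 3)*(b + 2)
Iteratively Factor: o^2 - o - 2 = (o + 1)*(o - 2)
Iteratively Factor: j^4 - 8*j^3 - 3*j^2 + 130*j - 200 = (j - 5)*(j^3 - 3*j^2 - 18*j + 40) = (j - 5)*(j + 4)*(j^2 - 7*j + 10) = (j - 5)*(j - 2)*(j + 4)*(j - 5)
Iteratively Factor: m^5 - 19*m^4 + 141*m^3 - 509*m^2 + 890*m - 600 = (m - 3)*(m^4 - 16*m^3 + 93*m^2 - 230*m + 200) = (m - 3)*(m - 2)*(m^3 - 14*m^2 + 65*m - 100) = (m - 4)*(m - 3)*(m - 2)*(m^2 - 10*m + 25) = (m - 5)*(m - 4)*(m - 3)*(m - 2)*(m - 5)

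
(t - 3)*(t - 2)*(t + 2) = t^3 - 3*t^2 - 4*t + 12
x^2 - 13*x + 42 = (x - 7)*(x - 6)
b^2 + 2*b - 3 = (b - 1)*(b + 3)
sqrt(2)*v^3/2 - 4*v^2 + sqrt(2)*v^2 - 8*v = v*(v - 4*sqrt(2))*(sqrt(2)*v/2 + sqrt(2))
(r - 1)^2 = r^2 - 2*r + 1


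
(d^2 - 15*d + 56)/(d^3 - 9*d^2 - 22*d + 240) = (d - 7)/(d^2 - d - 30)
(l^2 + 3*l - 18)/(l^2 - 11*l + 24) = (l + 6)/(l - 8)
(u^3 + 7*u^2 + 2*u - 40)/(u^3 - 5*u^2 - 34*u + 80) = (u + 4)/(u - 8)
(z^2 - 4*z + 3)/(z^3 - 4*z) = (z^2 - 4*z + 3)/(z*(z^2 - 4))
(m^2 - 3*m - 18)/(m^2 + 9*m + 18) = (m - 6)/(m + 6)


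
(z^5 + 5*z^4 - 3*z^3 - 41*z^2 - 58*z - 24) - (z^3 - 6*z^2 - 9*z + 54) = z^5 + 5*z^4 - 4*z^3 - 35*z^2 - 49*z - 78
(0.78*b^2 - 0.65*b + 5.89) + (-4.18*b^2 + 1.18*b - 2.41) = -3.4*b^2 + 0.53*b + 3.48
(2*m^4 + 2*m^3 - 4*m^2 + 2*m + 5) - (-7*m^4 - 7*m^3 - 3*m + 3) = 9*m^4 + 9*m^3 - 4*m^2 + 5*m + 2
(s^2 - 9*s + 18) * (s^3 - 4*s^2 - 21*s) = s^5 - 13*s^4 + 33*s^3 + 117*s^2 - 378*s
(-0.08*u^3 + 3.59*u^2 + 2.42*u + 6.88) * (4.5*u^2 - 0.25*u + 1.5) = -0.36*u^5 + 16.175*u^4 + 9.8725*u^3 + 35.74*u^2 + 1.91*u + 10.32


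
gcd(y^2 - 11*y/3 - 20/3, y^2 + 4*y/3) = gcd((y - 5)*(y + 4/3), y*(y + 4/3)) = y + 4/3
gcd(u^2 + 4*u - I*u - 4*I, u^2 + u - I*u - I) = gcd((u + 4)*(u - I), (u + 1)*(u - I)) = u - I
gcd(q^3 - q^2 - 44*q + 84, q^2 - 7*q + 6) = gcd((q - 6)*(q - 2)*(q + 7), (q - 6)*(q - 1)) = q - 6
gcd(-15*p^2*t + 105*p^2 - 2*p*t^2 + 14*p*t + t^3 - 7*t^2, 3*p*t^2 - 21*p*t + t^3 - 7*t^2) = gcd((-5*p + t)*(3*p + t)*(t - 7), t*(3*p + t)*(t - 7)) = 3*p*t - 21*p + t^2 - 7*t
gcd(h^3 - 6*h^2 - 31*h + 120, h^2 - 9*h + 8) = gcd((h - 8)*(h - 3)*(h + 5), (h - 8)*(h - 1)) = h - 8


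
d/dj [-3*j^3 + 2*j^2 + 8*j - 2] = -9*j^2 + 4*j + 8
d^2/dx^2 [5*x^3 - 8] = 30*x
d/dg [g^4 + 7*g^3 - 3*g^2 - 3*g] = 4*g^3 + 21*g^2 - 6*g - 3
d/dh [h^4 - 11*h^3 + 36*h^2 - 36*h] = 4*h^3 - 33*h^2 + 72*h - 36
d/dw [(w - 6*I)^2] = 2*w - 12*I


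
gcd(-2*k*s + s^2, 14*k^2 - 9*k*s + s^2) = -2*k + s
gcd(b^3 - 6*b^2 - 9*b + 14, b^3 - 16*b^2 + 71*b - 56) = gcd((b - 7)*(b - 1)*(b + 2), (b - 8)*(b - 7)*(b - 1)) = b^2 - 8*b + 7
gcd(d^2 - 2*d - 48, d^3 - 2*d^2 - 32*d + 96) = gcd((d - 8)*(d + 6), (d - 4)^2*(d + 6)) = d + 6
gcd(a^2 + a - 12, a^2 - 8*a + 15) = a - 3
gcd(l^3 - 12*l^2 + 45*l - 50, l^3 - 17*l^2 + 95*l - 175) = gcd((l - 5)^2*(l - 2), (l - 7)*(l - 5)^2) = l^2 - 10*l + 25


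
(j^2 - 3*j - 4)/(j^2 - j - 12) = (j + 1)/(j + 3)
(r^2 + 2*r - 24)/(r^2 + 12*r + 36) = (r - 4)/(r + 6)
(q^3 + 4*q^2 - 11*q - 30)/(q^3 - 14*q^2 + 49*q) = (q^3 + 4*q^2 - 11*q - 30)/(q*(q^2 - 14*q + 49))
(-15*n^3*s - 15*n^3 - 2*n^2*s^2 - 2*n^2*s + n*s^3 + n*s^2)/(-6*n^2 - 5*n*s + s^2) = n*(15*n^2*s + 15*n^2 + 2*n*s^2 + 2*n*s - s^3 - s^2)/(6*n^2 + 5*n*s - s^2)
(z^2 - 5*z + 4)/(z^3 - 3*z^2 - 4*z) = (z - 1)/(z*(z + 1))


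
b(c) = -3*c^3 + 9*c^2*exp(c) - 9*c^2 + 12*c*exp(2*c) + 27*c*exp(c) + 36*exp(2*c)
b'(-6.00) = -215.80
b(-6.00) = 324.40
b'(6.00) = 37358189.72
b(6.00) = 17772611.87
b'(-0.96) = 14.90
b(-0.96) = -8.80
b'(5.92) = 31581453.59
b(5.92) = 15021483.13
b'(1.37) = 2183.91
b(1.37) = 999.58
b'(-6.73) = -286.34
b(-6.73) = 507.10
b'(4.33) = 1113251.52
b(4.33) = 528593.55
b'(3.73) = 314577.64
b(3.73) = 149427.57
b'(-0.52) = 35.79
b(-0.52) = 1.61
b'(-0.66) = 26.80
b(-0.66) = -2.74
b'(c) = 9*c^2*exp(c) - 9*c^2 + 24*c*exp(2*c) + 45*c*exp(c) - 18*c + 84*exp(2*c) + 27*exp(c)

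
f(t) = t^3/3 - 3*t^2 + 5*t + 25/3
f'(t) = t^2 - 6*t + 5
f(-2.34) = -24.06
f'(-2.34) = 24.52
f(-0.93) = 0.82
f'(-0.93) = 11.44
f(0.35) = 9.73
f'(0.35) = 3.02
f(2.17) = 8.46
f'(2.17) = -3.31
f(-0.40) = 5.83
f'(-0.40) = 7.56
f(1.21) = 10.58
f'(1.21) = -0.80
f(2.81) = 6.09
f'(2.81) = -3.96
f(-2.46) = -27.08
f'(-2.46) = 25.81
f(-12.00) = -1059.67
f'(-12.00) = 221.00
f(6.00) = 2.33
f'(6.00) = 5.00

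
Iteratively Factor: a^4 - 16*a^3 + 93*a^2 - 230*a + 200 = (a - 5)*(a^3 - 11*a^2 + 38*a - 40) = (a - 5)*(a - 4)*(a^2 - 7*a + 10) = (a - 5)^2*(a - 4)*(a - 2)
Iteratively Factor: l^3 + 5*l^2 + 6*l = (l + 2)*(l^2 + 3*l) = (l + 2)*(l + 3)*(l)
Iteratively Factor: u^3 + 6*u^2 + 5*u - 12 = (u + 3)*(u^2 + 3*u - 4) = (u - 1)*(u + 3)*(u + 4)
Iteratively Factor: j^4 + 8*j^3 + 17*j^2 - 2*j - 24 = (j + 3)*(j^3 + 5*j^2 + 2*j - 8) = (j + 2)*(j + 3)*(j^2 + 3*j - 4) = (j + 2)*(j + 3)*(j + 4)*(j - 1)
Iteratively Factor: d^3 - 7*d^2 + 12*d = (d - 3)*(d^2 - 4*d) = (d - 4)*(d - 3)*(d)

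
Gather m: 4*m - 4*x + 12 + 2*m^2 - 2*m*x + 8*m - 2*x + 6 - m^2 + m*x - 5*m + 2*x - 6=m^2 + m*(7 - x) - 4*x + 12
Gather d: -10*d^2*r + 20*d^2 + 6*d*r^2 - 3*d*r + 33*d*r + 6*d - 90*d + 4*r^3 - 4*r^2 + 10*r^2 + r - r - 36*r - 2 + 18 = d^2*(20 - 10*r) + d*(6*r^2 + 30*r - 84) + 4*r^3 + 6*r^2 - 36*r + 16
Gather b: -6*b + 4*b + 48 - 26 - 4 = 18 - 2*b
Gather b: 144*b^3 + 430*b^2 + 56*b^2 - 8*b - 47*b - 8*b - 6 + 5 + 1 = 144*b^3 + 486*b^2 - 63*b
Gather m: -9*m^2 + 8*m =-9*m^2 + 8*m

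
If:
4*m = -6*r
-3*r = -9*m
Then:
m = 0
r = 0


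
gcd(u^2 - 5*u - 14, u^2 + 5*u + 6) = u + 2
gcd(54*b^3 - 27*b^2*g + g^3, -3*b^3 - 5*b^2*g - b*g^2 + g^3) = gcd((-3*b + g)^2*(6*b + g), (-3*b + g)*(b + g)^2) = 3*b - g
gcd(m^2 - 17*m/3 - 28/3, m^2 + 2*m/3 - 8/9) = m + 4/3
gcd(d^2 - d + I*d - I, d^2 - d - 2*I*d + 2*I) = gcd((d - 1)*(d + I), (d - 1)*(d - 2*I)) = d - 1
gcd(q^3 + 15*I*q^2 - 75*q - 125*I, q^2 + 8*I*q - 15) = q + 5*I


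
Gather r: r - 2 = r - 2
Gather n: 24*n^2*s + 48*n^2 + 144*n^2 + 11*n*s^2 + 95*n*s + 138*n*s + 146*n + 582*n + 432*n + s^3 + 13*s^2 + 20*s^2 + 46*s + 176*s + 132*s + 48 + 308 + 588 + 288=n^2*(24*s + 192) + n*(11*s^2 + 233*s + 1160) + s^3 + 33*s^2 + 354*s + 1232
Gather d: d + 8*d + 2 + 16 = 9*d + 18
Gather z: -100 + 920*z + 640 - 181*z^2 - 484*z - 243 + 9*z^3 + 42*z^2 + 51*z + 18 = 9*z^3 - 139*z^2 + 487*z + 315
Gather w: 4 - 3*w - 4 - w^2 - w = -w^2 - 4*w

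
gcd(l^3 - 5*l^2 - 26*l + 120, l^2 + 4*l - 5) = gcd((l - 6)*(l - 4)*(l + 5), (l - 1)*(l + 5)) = l + 5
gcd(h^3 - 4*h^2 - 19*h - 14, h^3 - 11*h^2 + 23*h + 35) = h^2 - 6*h - 7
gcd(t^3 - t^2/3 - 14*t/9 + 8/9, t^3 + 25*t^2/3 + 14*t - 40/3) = t - 2/3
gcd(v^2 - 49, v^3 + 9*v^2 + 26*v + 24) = 1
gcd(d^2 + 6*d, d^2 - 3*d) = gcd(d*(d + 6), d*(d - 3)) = d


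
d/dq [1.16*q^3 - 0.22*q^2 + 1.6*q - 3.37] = 3.48*q^2 - 0.44*q + 1.6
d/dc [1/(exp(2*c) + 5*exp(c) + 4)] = (-2*exp(c) - 5)*exp(c)/(exp(2*c) + 5*exp(c) + 4)^2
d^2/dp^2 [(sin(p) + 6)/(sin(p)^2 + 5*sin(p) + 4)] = (-sin(p)^4 - 18*sin(p)^3 - 46*sin(p)^2 + 48*sin(p) + 212)/((sin(p) + 1)^2*(sin(p) + 4)^3)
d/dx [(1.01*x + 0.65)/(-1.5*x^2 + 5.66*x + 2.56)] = (1.515*x^2 + 1.95*x - 1.0934)/(2.25*x^4 - 16.98*x^3 + 24.3556*x^2 + 28.9792*x + 6.5536)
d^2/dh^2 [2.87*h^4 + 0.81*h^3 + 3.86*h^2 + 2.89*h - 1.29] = 34.44*h^2 + 4.86*h + 7.72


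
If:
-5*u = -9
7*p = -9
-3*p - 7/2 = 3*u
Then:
No Solution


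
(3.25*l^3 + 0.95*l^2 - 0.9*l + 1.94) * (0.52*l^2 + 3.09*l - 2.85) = 1.69*l^5 + 10.5365*l^4 - 6.795*l^3 - 4.4797*l^2 + 8.5596*l - 5.529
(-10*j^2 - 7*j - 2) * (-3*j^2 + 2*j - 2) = 30*j^4 + j^3 + 12*j^2 + 10*j + 4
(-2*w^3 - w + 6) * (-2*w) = 4*w^4 + 2*w^2 - 12*w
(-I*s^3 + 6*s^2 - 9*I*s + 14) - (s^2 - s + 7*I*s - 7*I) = -I*s^3 + 5*s^2 + s - 16*I*s + 14 + 7*I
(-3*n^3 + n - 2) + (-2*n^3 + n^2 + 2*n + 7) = -5*n^3 + n^2 + 3*n + 5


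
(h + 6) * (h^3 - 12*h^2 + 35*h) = h^4 - 6*h^3 - 37*h^2 + 210*h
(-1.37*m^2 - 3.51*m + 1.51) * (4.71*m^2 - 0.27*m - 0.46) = -6.4527*m^4 - 16.1622*m^3 + 8.69*m^2 + 1.2069*m - 0.6946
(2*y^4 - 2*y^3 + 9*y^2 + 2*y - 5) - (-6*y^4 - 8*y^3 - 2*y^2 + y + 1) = 8*y^4 + 6*y^3 + 11*y^2 + y - 6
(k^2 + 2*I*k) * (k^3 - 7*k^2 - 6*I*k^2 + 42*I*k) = k^5 - 7*k^4 - 4*I*k^4 + 12*k^3 + 28*I*k^3 - 84*k^2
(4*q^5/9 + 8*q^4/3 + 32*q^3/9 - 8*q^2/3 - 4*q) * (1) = 4*q^5/9 + 8*q^4/3 + 32*q^3/9 - 8*q^2/3 - 4*q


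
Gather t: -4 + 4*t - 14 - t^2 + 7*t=-t^2 + 11*t - 18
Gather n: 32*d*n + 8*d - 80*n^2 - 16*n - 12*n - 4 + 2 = 8*d - 80*n^2 + n*(32*d - 28) - 2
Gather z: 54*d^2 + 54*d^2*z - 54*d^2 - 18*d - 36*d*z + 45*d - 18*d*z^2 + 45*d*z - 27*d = -18*d*z^2 + z*(54*d^2 + 9*d)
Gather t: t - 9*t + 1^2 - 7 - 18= -8*t - 24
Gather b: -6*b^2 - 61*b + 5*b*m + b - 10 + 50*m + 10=-6*b^2 + b*(5*m - 60) + 50*m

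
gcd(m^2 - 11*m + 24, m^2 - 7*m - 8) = m - 8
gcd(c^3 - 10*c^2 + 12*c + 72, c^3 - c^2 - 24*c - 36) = c^2 - 4*c - 12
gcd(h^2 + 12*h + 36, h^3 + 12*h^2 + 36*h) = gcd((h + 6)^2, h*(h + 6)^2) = h^2 + 12*h + 36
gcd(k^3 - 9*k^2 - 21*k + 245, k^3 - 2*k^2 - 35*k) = k^2 - 2*k - 35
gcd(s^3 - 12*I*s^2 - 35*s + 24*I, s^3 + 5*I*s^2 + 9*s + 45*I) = s - 3*I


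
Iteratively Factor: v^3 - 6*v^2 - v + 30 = (v - 3)*(v^2 - 3*v - 10) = (v - 5)*(v - 3)*(v + 2)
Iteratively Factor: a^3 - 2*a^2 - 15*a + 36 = (a - 3)*(a^2 + a - 12) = (a - 3)^2*(a + 4)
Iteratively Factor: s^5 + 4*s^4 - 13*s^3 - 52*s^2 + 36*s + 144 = (s - 3)*(s^4 + 7*s^3 + 8*s^2 - 28*s - 48) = (s - 3)*(s + 4)*(s^3 + 3*s^2 - 4*s - 12) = (s - 3)*(s - 2)*(s + 4)*(s^2 + 5*s + 6) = (s - 3)*(s - 2)*(s + 2)*(s + 4)*(s + 3)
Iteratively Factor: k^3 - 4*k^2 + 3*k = (k - 3)*(k^2 - k) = (k - 3)*(k - 1)*(k)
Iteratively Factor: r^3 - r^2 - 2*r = (r - 2)*(r^2 + r) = r*(r - 2)*(r + 1)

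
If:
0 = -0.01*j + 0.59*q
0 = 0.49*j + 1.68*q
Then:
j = 0.00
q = 0.00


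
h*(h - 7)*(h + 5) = h^3 - 2*h^2 - 35*h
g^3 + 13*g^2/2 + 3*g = g*(g + 1/2)*(g + 6)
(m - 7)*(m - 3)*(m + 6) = m^3 - 4*m^2 - 39*m + 126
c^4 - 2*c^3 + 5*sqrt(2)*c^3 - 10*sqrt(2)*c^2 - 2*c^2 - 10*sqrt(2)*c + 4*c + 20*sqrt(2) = (c - 2)*(c - sqrt(2))*(c + sqrt(2))*(c + 5*sqrt(2))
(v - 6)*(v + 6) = v^2 - 36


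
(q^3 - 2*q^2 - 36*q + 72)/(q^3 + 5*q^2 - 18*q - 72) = (q^2 - 8*q + 12)/(q^2 - q - 12)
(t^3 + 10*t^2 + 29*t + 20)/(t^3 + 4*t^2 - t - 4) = (t + 5)/(t - 1)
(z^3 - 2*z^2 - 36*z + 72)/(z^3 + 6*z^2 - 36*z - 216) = (z - 2)/(z + 6)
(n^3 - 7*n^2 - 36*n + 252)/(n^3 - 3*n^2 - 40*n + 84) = (n - 6)/(n - 2)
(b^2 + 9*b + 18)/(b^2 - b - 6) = (b^2 + 9*b + 18)/(b^2 - b - 6)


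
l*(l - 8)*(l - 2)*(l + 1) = l^4 - 9*l^3 + 6*l^2 + 16*l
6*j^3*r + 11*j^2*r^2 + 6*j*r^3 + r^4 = r*(j + r)*(2*j + r)*(3*j + r)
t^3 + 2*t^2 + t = t*(t + 1)^2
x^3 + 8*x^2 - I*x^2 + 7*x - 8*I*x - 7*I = (x + 1)*(x + 7)*(x - I)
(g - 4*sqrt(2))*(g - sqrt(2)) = g^2 - 5*sqrt(2)*g + 8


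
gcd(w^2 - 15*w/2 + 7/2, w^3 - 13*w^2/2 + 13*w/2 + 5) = 1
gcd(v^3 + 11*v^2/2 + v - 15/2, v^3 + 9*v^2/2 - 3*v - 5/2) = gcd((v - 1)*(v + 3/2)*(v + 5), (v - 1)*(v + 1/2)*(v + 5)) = v^2 + 4*v - 5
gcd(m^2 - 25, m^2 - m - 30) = m + 5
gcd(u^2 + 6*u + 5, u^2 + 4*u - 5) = u + 5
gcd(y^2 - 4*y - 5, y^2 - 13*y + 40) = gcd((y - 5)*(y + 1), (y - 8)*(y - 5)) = y - 5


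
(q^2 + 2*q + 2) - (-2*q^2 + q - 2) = 3*q^2 + q + 4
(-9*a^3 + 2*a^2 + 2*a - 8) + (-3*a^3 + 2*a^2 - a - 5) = -12*a^3 + 4*a^2 + a - 13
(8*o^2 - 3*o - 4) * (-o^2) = -8*o^4 + 3*o^3 + 4*o^2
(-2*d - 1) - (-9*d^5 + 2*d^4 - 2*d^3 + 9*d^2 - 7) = 9*d^5 - 2*d^4 + 2*d^3 - 9*d^2 - 2*d + 6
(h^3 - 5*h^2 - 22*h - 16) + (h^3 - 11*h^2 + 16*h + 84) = 2*h^3 - 16*h^2 - 6*h + 68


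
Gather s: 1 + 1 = 2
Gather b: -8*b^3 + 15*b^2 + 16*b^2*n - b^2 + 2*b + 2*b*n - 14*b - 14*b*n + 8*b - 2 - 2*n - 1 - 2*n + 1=-8*b^3 + b^2*(16*n + 14) + b*(-12*n - 4) - 4*n - 2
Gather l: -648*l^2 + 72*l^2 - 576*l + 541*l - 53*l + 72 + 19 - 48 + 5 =-576*l^2 - 88*l + 48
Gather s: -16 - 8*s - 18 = -8*s - 34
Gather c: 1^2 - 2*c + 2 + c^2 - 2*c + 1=c^2 - 4*c + 4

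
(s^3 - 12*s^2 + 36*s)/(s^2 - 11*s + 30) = s*(s - 6)/(s - 5)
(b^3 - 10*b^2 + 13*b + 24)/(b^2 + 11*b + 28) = (b^3 - 10*b^2 + 13*b + 24)/(b^2 + 11*b + 28)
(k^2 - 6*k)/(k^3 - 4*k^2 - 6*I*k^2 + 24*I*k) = (k - 6)/(k^2 - 4*k - 6*I*k + 24*I)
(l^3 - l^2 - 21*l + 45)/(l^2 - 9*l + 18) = (l^2 + 2*l - 15)/(l - 6)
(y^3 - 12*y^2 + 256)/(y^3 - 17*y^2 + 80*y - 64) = (y + 4)/(y - 1)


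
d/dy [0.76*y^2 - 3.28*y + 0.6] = 1.52*y - 3.28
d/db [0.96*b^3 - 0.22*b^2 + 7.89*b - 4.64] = 2.88*b^2 - 0.44*b + 7.89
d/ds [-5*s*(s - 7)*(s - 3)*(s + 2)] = -20*s^3 + 120*s^2 - 10*s - 210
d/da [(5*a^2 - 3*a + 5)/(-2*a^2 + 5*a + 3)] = (19*a^2 + 50*a - 34)/(4*a^4 - 20*a^3 + 13*a^2 + 30*a + 9)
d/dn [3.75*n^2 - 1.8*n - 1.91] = 7.5*n - 1.8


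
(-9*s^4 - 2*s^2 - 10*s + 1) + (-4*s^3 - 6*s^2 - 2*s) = -9*s^4 - 4*s^3 - 8*s^2 - 12*s + 1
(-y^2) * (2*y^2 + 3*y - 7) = -2*y^4 - 3*y^3 + 7*y^2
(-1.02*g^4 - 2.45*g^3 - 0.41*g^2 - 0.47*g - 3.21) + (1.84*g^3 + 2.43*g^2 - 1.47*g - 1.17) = -1.02*g^4 - 0.61*g^3 + 2.02*g^2 - 1.94*g - 4.38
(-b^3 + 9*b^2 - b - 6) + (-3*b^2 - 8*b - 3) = -b^3 + 6*b^2 - 9*b - 9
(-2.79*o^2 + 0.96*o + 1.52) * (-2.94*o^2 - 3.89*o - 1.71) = 8.2026*o^4 + 8.0307*o^3 - 3.4323*o^2 - 7.5544*o - 2.5992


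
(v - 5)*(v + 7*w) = v^2 + 7*v*w - 5*v - 35*w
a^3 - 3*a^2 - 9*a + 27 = (a - 3)^2*(a + 3)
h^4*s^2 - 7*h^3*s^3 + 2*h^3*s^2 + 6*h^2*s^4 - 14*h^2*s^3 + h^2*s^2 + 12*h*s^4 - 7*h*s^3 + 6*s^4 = (h - 6*s)*(h - s)*(h*s + s)^2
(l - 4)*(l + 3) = l^2 - l - 12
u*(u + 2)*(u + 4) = u^3 + 6*u^2 + 8*u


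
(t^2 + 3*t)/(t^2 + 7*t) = (t + 3)/(t + 7)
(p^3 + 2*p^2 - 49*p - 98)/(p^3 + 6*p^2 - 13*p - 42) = (p - 7)/(p - 3)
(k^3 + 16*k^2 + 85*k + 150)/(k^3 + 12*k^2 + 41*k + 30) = (k + 5)/(k + 1)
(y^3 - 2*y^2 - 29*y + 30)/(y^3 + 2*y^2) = (y^3 - 2*y^2 - 29*y + 30)/(y^2*(y + 2))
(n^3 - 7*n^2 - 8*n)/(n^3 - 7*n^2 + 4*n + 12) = n*(n - 8)/(n^2 - 8*n + 12)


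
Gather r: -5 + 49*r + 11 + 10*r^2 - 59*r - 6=10*r^2 - 10*r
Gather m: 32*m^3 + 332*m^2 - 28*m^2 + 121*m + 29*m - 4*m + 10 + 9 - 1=32*m^3 + 304*m^2 + 146*m + 18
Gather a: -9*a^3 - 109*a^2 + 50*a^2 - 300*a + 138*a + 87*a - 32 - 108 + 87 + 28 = -9*a^3 - 59*a^2 - 75*a - 25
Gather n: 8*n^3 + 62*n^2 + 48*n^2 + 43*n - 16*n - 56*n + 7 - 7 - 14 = 8*n^3 + 110*n^2 - 29*n - 14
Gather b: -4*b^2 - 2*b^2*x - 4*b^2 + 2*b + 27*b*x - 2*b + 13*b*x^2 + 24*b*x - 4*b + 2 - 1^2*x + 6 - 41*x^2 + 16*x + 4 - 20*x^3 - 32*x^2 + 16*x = b^2*(-2*x - 8) + b*(13*x^2 + 51*x - 4) - 20*x^3 - 73*x^2 + 31*x + 12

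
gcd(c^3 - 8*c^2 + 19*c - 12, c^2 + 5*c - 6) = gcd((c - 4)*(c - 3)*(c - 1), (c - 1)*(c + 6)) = c - 1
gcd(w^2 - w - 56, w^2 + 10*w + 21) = w + 7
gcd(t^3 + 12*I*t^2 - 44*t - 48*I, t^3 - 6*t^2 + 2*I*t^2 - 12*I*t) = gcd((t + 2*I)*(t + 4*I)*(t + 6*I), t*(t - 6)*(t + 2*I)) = t + 2*I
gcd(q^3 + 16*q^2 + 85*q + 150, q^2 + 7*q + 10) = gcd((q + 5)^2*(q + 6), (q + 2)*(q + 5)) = q + 5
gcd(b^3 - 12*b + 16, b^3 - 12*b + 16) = b^3 - 12*b + 16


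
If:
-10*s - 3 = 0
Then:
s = -3/10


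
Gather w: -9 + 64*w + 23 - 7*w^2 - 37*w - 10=-7*w^2 + 27*w + 4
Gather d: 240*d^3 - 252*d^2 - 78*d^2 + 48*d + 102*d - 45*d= 240*d^3 - 330*d^2 + 105*d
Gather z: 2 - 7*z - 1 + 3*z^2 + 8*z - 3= 3*z^2 + z - 2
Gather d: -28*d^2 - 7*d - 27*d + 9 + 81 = -28*d^2 - 34*d + 90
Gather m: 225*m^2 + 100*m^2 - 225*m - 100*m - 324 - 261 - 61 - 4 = 325*m^2 - 325*m - 650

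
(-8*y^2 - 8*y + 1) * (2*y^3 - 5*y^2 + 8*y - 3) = -16*y^5 + 24*y^4 - 22*y^3 - 45*y^2 + 32*y - 3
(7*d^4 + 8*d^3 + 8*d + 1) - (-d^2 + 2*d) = 7*d^4 + 8*d^3 + d^2 + 6*d + 1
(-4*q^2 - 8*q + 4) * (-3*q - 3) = 12*q^3 + 36*q^2 + 12*q - 12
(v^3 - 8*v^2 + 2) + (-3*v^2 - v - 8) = v^3 - 11*v^2 - v - 6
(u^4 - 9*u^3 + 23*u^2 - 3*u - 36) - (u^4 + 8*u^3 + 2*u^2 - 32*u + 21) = -17*u^3 + 21*u^2 + 29*u - 57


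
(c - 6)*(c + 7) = c^2 + c - 42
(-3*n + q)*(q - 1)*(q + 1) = -3*n*q^2 + 3*n + q^3 - q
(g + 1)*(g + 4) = g^2 + 5*g + 4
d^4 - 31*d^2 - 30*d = d*(d - 6)*(d + 1)*(d + 5)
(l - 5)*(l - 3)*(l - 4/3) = l^3 - 28*l^2/3 + 77*l/3 - 20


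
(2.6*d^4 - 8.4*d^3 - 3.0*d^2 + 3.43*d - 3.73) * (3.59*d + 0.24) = 9.334*d^5 - 29.532*d^4 - 12.786*d^3 + 11.5937*d^2 - 12.5675*d - 0.8952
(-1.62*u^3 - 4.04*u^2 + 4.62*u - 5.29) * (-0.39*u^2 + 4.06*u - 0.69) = 0.6318*u^5 - 5.0016*u^4 - 17.0864*u^3 + 23.6079*u^2 - 24.6652*u + 3.6501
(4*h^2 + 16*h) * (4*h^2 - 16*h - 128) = 16*h^4 - 768*h^2 - 2048*h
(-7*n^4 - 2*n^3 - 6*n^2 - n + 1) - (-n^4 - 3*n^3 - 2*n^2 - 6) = -6*n^4 + n^3 - 4*n^2 - n + 7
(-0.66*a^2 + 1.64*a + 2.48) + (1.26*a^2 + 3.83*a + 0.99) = 0.6*a^2 + 5.47*a + 3.47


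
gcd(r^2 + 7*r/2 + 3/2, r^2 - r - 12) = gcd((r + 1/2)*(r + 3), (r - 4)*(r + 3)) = r + 3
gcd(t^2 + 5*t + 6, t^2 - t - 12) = t + 3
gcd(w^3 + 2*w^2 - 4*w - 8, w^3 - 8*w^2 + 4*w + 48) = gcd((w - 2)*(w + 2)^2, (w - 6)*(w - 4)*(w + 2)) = w + 2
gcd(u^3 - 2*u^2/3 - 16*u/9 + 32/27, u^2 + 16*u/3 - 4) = u - 2/3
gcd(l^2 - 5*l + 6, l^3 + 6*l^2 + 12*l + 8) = 1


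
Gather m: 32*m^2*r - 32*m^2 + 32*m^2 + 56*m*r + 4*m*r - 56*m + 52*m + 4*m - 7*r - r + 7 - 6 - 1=32*m^2*r + 60*m*r - 8*r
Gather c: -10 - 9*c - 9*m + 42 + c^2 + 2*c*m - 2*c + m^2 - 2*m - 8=c^2 + c*(2*m - 11) + m^2 - 11*m + 24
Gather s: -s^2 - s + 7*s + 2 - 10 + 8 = -s^2 + 6*s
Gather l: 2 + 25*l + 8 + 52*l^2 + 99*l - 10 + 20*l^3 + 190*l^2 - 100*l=20*l^3 + 242*l^2 + 24*l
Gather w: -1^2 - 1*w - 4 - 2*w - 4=-3*w - 9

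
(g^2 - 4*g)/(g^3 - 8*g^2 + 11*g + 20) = g/(g^2 - 4*g - 5)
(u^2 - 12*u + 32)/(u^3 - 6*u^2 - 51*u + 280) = (u - 4)/(u^2 + 2*u - 35)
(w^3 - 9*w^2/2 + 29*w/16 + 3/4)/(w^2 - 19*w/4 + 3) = w + 1/4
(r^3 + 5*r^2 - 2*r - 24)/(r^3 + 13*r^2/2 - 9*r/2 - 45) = 2*(r^2 + 2*r - 8)/(2*r^2 + 7*r - 30)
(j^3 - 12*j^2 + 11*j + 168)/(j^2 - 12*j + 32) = (j^2 - 4*j - 21)/(j - 4)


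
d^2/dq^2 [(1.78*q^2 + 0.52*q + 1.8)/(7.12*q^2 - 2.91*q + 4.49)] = (1.13686837721616e-13*q^4 + 126.482528*q^3 + 206.072736*q^2 - 323.510016*q + 0.755971999999996)/(360.944128*q^6 - 442.562112*q^5 + 863.732184*q^4 - 582.817419*q^3 + 544.685043*q^2 - 175.997673*q + 90.518849)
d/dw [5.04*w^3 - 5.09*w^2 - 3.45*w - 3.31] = 15.12*w^2 - 10.18*w - 3.45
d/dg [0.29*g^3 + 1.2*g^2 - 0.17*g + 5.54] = 0.87*g^2 + 2.4*g - 0.17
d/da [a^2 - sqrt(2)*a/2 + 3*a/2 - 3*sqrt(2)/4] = 2*a - sqrt(2)/2 + 3/2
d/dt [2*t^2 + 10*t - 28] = 4*t + 10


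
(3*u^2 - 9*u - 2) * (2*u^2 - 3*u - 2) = 6*u^4 - 27*u^3 + 17*u^2 + 24*u + 4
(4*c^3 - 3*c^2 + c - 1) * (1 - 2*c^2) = -8*c^5 + 6*c^4 + 2*c^3 - c^2 + c - 1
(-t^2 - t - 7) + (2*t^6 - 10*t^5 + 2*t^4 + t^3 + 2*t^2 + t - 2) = 2*t^6 - 10*t^5 + 2*t^4 + t^3 + t^2 - 9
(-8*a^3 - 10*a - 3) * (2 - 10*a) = 80*a^4 - 16*a^3 + 100*a^2 + 10*a - 6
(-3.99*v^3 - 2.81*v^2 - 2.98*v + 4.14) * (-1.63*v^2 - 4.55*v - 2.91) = 6.5037*v^5 + 22.7348*v^4 + 29.2538*v^3 + 14.9879*v^2 - 10.1652*v - 12.0474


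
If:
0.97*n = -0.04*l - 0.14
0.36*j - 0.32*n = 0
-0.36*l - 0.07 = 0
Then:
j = -0.12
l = -0.19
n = -0.14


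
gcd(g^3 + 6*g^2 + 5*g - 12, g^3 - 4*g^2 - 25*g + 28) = g^2 + 3*g - 4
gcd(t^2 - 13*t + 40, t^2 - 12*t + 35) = t - 5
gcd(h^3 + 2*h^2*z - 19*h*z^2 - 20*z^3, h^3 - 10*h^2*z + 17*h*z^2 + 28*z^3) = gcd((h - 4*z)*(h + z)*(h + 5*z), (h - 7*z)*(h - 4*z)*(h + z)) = -h^2 + 3*h*z + 4*z^2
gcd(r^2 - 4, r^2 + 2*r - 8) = r - 2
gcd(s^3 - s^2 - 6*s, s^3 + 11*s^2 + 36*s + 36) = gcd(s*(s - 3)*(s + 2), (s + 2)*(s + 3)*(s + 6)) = s + 2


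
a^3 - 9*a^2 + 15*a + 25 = (a - 5)^2*(a + 1)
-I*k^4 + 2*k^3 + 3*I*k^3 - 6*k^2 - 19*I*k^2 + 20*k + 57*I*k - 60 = (k - 3)*(k - 4*I)*(k + 5*I)*(-I*k + 1)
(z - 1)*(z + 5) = z^2 + 4*z - 5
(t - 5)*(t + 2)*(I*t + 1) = I*t^3 + t^2 - 3*I*t^2 - 3*t - 10*I*t - 10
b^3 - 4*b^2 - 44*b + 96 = (b - 8)*(b - 2)*(b + 6)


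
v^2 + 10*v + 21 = (v + 3)*(v + 7)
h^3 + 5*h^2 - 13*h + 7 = (h - 1)^2*(h + 7)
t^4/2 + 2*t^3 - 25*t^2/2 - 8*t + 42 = (t/2 + 1)*(t - 3)*(t - 2)*(t + 7)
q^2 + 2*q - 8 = (q - 2)*(q + 4)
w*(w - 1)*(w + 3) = w^3 + 2*w^2 - 3*w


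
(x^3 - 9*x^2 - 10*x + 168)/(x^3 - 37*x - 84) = (x - 6)/(x + 3)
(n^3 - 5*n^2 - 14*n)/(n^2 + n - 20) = n*(n^2 - 5*n - 14)/(n^2 + n - 20)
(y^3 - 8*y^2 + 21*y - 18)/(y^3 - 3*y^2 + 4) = (y^2 - 6*y + 9)/(y^2 - y - 2)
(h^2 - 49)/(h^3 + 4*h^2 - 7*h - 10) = (h^2 - 49)/(h^3 + 4*h^2 - 7*h - 10)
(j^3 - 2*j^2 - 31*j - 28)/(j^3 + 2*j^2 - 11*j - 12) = (j - 7)/(j - 3)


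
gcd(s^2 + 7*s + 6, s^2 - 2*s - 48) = s + 6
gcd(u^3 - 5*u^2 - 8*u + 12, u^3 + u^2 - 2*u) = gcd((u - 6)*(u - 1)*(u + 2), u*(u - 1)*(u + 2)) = u^2 + u - 2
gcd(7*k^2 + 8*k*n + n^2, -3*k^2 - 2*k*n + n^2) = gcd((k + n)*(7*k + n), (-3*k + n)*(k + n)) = k + n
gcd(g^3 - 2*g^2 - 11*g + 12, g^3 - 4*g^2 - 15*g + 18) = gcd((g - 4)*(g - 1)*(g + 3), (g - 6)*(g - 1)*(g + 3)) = g^2 + 2*g - 3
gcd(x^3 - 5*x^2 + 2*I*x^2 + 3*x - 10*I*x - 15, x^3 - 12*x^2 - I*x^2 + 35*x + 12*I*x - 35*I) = x^2 + x*(-5 - I) + 5*I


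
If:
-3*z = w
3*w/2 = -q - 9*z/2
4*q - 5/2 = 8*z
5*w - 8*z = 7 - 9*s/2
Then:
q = 0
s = -1/24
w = 15/16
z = -5/16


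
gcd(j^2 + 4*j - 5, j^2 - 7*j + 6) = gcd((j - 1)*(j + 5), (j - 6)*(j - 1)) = j - 1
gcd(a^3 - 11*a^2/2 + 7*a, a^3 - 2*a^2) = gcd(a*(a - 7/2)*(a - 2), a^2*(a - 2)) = a^2 - 2*a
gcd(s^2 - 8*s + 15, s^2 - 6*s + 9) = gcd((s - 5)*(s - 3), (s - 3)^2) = s - 3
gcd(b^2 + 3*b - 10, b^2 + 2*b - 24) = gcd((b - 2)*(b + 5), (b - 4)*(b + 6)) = 1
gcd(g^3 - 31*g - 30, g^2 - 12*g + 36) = g - 6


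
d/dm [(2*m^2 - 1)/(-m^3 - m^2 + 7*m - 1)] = (2*m^4 + 11*m^2 - 6*m + 7)/(m^6 + 2*m^5 - 13*m^4 - 12*m^3 + 51*m^2 - 14*m + 1)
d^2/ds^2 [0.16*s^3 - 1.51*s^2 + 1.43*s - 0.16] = 0.96*s - 3.02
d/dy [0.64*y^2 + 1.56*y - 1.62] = 1.28*y + 1.56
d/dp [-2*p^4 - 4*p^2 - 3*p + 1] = -8*p^3 - 8*p - 3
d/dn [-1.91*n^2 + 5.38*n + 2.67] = 5.38 - 3.82*n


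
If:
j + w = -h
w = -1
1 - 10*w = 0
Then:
No Solution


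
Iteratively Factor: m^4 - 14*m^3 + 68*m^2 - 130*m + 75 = (m - 3)*(m^3 - 11*m^2 + 35*m - 25) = (m - 3)*(m - 1)*(m^2 - 10*m + 25) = (m - 5)*(m - 3)*(m - 1)*(m - 5)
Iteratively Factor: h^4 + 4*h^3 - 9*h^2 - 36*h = (h - 3)*(h^3 + 7*h^2 + 12*h) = (h - 3)*(h + 4)*(h^2 + 3*h) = h*(h - 3)*(h + 4)*(h + 3)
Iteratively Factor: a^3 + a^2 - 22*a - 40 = (a + 4)*(a^2 - 3*a - 10) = (a - 5)*(a + 4)*(a + 2)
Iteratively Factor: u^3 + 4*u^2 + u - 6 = (u - 1)*(u^2 + 5*u + 6) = (u - 1)*(u + 3)*(u + 2)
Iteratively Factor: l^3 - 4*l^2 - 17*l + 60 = (l - 3)*(l^2 - l - 20) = (l - 3)*(l + 4)*(l - 5)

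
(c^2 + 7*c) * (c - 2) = c^3 + 5*c^2 - 14*c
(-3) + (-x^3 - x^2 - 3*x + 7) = -x^3 - x^2 - 3*x + 4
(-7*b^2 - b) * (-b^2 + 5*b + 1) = 7*b^4 - 34*b^3 - 12*b^2 - b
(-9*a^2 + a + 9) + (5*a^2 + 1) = -4*a^2 + a + 10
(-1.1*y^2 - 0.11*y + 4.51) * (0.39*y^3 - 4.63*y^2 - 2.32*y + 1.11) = -0.429*y^5 + 5.0501*y^4 + 4.8202*y^3 - 21.8471*y^2 - 10.5853*y + 5.0061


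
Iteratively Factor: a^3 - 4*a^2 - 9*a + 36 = (a - 3)*(a^2 - a - 12) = (a - 4)*(a - 3)*(a + 3)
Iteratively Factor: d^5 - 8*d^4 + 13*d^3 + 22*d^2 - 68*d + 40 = (d - 1)*(d^4 - 7*d^3 + 6*d^2 + 28*d - 40) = (d - 2)*(d - 1)*(d^3 - 5*d^2 - 4*d + 20) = (d - 5)*(d - 2)*(d - 1)*(d^2 - 4) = (d - 5)*(d - 2)*(d - 1)*(d + 2)*(d - 2)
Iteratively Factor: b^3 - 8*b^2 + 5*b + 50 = (b + 2)*(b^2 - 10*b + 25) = (b - 5)*(b + 2)*(b - 5)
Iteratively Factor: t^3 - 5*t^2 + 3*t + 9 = (t - 3)*(t^2 - 2*t - 3) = (t - 3)*(t + 1)*(t - 3)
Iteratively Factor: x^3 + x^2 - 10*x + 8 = (x - 2)*(x^2 + 3*x - 4) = (x - 2)*(x - 1)*(x + 4)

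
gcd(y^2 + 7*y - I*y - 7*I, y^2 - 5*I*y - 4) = y - I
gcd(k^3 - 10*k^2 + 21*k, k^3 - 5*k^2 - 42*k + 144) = k - 3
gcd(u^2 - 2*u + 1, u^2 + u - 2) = u - 1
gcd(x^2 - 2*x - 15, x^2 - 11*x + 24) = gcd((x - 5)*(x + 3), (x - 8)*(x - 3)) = 1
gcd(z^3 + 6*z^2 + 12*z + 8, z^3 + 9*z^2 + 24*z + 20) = z^2 + 4*z + 4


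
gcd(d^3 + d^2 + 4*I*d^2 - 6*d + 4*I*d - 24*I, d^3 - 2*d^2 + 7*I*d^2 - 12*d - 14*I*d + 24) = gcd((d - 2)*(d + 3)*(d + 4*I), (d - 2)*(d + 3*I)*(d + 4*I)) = d^2 + d*(-2 + 4*I) - 8*I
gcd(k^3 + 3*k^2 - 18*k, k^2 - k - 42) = k + 6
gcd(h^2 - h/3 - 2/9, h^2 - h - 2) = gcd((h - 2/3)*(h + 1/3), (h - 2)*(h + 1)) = 1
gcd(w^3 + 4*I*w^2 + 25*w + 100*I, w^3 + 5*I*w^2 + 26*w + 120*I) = w^2 - I*w + 20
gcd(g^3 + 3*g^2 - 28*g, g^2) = g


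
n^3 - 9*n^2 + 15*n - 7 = (n - 7)*(n - 1)^2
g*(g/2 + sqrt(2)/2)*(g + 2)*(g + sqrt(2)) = g^4/2 + g^3 + sqrt(2)*g^3 + g^2 + 2*sqrt(2)*g^2 + 2*g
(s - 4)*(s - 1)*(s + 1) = s^3 - 4*s^2 - s + 4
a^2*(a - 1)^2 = a^4 - 2*a^3 + a^2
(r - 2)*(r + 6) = r^2 + 4*r - 12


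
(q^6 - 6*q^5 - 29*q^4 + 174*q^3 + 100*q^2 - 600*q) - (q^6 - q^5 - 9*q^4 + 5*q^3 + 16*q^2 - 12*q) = -5*q^5 - 20*q^4 + 169*q^3 + 84*q^2 - 588*q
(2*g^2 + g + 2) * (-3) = -6*g^2 - 3*g - 6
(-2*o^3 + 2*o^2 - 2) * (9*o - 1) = -18*o^4 + 20*o^3 - 2*o^2 - 18*o + 2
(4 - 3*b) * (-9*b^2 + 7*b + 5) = 27*b^3 - 57*b^2 + 13*b + 20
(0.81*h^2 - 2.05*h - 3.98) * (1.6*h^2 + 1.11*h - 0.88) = 1.296*h^4 - 2.3809*h^3 - 9.3563*h^2 - 2.6138*h + 3.5024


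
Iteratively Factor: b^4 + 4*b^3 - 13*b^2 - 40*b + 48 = (b - 1)*(b^3 + 5*b^2 - 8*b - 48) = (b - 1)*(b + 4)*(b^2 + b - 12) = (b - 3)*(b - 1)*(b + 4)*(b + 4)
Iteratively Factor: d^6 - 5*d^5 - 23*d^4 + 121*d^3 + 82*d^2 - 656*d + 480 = (d - 1)*(d^5 - 4*d^4 - 27*d^3 + 94*d^2 + 176*d - 480) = (d - 2)*(d - 1)*(d^4 - 2*d^3 - 31*d^2 + 32*d + 240) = (d - 2)*(d - 1)*(d + 3)*(d^3 - 5*d^2 - 16*d + 80) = (d - 2)*(d - 1)*(d + 3)*(d + 4)*(d^2 - 9*d + 20) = (d - 5)*(d - 2)*(d - 1)*(d + 3)*(d + 4)*(d - 4)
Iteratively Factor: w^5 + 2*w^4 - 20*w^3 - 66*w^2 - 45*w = (w + 3)*(w^4 - w^3 - 17*w^2 - 15*w) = (w - 5)*(w + 3)*(w^3 + 4*w^2 + 3*w) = w*(w - 5)*(w + 3)*(w^2 + 4*w + 3) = w*(w - 5)*(w + 1)*(w + 3)*(w + 3)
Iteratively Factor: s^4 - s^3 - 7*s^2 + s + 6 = (s + 2)*(s^3 - 3*s^2 - s + 3) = (s - 3)*(s + 2)*(s^2 - 1) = (s - 3)*(s + 1)*(s + 2)*(s - 1)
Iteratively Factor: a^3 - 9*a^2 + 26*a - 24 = (a - 4)*(a^2 - 5*a + 6) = (a - 4)*(a - 3)*(a - 2)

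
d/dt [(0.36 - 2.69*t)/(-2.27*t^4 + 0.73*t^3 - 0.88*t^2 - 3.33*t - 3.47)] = (-18.3189*t^4 + 7.1962*t^3 - 3.1556*t^2 + 0.633599999999999*t + 10.5331)/(5.1529*t^8 - 3.3142*t^7 + 4.5281*t^6 + 13.8334*t^5 + 11.6664*t^4 + 0.7946*t^3 + 17.1961*t^2 + 23.1102*t + 12.0409)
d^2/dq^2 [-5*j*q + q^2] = 2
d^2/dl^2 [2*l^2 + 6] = 4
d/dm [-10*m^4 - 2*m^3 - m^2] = 2*m*(-20*m^2 - 3*m - 1)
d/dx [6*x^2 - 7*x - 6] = 12*x - 7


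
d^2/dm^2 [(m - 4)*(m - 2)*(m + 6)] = 6*m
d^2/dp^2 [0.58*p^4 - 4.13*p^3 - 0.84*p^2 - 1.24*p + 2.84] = 6.96*p^2 - 24.78*p - 1.68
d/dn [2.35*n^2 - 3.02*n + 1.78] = 4.7*n - 3.02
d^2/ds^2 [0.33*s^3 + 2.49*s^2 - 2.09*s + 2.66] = 1.98*s + 4.98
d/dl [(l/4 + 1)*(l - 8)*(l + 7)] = 3*l^2/4 + 3*l/2 - 15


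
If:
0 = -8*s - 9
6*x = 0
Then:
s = -9/8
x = 0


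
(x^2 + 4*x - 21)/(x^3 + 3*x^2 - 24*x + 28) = (x - 3)/(x^2 - 4*x + 4)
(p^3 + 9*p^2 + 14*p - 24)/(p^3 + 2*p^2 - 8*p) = (p^2 + 5*p - 6)/(p*(p - 2))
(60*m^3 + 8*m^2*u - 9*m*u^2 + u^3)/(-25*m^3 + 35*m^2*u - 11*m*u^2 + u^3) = (-12*m^2 - 4*m*u + u^2)/(5*m^2 - 6*m*u + u^2)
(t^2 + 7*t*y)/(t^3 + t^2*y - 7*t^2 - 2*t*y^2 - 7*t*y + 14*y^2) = t*(t + 7*y)/(t^3 + t^2*y - 7*t^2 - 2*t*y^2 - 7*t*y + 14*y^2)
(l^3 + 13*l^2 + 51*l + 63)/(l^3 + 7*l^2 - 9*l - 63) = (l + 3)/(l - 3)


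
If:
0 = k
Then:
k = 0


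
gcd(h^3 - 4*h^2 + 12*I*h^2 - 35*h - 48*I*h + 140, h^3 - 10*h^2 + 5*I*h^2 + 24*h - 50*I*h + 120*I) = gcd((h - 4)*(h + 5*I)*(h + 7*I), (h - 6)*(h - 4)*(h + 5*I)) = h^2 + h*(-4 + 5*I) - 20*I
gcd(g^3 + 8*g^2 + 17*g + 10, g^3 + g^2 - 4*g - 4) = g^2 + 3*g + 2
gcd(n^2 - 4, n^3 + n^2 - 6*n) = n - 2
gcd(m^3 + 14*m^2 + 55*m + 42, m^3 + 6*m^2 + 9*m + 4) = m + 1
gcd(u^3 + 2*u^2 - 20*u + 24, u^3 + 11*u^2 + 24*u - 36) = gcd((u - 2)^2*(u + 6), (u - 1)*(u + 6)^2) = u + 6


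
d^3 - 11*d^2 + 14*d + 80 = (d - 8)*(d - 5)*(d + 2)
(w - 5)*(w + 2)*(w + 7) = w^3 + 4*w^2 - 31*w - 70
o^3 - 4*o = o*(o - 2)*(o + 2)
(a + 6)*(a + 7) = a^2 + 13*a + 42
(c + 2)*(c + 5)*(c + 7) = c^3 + 14*c^2 + 59*c + 70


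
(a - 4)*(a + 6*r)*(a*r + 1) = a^3*r + 6*a^2*r^2 - 4*a^2*r + a^2 - 24*a*r^2 + 6*a*r - 4*a - 24*r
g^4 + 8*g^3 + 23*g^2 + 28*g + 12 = (g + 1)*(g + 2)^2*(g + 3)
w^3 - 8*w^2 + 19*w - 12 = (w - 4)*(w - 3)*(w - 1)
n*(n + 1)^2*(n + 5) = n^4 + 7*n^3 + 11*n^2 + 5*n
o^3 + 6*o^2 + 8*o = o*(o + 2)*(o + 4)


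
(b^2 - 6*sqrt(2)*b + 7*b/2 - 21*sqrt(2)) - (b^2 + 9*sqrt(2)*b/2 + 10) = -21*sqrt(2)*b/2 + 7*b/2 - 21*sqrt(2) - 10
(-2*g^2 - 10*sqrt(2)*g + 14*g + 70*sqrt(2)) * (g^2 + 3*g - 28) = -2*g^4 - 10*sqrt(2)*g^3 + 8*g^3 + 40*sqrt(2)*g^2 + 98*g^2 - 392*g + 490*sqrt(2)*g - 1960*sqrt(2)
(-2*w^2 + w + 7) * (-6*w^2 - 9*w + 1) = 12*w^4 + 12*w^3 - 53*w^2 - 62*w + 7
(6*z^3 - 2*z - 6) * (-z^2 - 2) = -6*z^5 - 10*z^3 + 6*z^2 + 4*z + 12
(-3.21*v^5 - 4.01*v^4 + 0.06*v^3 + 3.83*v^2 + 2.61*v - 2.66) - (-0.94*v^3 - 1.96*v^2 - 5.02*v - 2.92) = -3.21*v^5 - 4.01*v^4 + 1.0*v^3 + 5.79*v^2 + 7.63*v + 0.26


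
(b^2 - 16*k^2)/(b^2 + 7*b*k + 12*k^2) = (b - 4*k)/(b + 3*k)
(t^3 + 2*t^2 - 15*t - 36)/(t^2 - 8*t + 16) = (t^2 + 6*t + 9)/(t - 4)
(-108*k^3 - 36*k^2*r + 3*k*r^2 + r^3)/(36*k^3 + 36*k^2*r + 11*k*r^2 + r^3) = (-6*k + r)/(2*k + r)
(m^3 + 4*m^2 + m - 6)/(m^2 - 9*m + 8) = (m^2 + 5*m + 6)/(m - 8)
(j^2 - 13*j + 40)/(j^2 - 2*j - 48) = (j - 5)/(j + 6)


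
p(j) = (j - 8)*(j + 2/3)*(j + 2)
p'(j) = (j - 8)*(j + 2/3) + (j - 8)*(j + 2) + (j + 2/3)*(j + 2)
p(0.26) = -16.21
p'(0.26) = -22.57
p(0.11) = -12.93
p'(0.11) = -21.14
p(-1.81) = 2.13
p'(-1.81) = 9.13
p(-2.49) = -9.37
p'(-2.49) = 25.16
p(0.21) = -15.09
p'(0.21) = -22.11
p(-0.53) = -1.71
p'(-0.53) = -13.50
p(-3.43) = -45.17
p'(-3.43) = 51.88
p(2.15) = -68.38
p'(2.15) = -29.07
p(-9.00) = -991.67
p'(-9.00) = 319.00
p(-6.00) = -298.67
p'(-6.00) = 152.00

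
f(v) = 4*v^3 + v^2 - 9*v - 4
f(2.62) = 51.22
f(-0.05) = -3.55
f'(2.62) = 78.61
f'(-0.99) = 0.78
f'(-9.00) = 945.00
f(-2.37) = -30.30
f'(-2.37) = 53.66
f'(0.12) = -8.59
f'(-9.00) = 945.00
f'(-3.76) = 153.13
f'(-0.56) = -6.36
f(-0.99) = 2.01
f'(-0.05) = -9.07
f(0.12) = -5.06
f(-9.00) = -2758.00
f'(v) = 12*v^2 + 2*v - 9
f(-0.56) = 0.65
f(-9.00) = -2758.00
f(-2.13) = -18.95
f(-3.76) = -168.65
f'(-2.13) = 41.18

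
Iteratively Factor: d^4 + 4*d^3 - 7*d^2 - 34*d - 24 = (d + 4)*(d^3 - 7*d - 6) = (d - 3)*(d + 4)*(d^2 + 3*d + 2) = (d - 3)*(d + 2)*(d + 4)*(d + 1)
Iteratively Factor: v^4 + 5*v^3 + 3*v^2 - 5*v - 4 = (v + 1)*(v^3 + 4*v^2 - v - 4) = (v + 1)^2*(v^2 + 3*v - 4) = (v + 1)^2*(v + 4)*(v - 1)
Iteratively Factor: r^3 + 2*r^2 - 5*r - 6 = (r - 2)*(r^2 + 4*r + 3) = (r - 2)*(r + 1)*(r + 3)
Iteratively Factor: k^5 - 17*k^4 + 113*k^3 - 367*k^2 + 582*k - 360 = (k - 5)*(k^4 - 12*k^3 + 53*k^2 - 102*k + 72) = (k - 5)*(k - 2)*(k^3 - 10*k^2 + 33*k - 36) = (k - 5)*(k - 4)*(k - 2)*(k^2 - 6*k + 9) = (k - 5)*(k - 4)*(k - 3)*(k - 2)*(k - 3)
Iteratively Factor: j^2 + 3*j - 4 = (j - 1)*(j + 4)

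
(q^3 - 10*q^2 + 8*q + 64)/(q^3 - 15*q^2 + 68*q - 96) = (q + 2)/(q - 3)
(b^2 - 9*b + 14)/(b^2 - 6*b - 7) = (b - 2)/(b + 1)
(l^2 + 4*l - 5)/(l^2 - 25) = (l - 1)/(l - 5)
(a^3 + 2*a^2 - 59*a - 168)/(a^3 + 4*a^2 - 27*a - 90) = (a^2 - a - 56)/(a^2 + a - 30)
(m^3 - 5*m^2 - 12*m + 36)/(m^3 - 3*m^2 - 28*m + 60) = (m + 3)/(m + 5)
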